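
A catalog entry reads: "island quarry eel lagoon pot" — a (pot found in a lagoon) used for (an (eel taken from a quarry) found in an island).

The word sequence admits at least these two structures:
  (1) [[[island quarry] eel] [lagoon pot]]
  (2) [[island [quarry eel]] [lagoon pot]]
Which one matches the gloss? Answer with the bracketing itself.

The paraphrase's head is the "pot" part ("lagoon pot"); its modifier is "island quarry eel".
That top-level split, carried through the inner groups, gives [[island [quarry eel]] [lagoon pot]].

[[island [quarry eel]] [lagoon pot]]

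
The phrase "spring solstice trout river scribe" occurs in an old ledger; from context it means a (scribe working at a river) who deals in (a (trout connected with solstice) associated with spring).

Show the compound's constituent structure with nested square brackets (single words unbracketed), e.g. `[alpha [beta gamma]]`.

At the top level: head "scribe" (specifically "river scribe"); modifier "spring solstice trout".
Within "spring solstice trout", the head is "trout" (specifically "solstice trout") and the modifier is "spring".
Within "solstice trout", the head is "trout" and the modifier is "solstice".
Within "river scribe", the head is "scribe" and the modifier is "river".
So the structure is [[spring [solstice trout]] [river scribe]].

[[spring [solstice trout]] [river scribe]]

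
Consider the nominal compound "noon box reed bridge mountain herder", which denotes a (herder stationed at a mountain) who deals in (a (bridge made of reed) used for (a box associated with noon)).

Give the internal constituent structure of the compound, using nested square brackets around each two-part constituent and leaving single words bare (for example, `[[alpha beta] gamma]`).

[[[noon box] [reed bridge]] [mountain herder]]

Overall it is a kind of herder (specifically "mountain herder"); the modifier is "noon box reed bridge".
Inside "noon box reed bridge": head "bridge" (specifically "reed bridge"), modifier "noon box".
Inside "noon box": head "box", modifier "noon".
Inside "reed bridge": head "bridge", modifier "reed".
Inside "mountain herder": head "herder", modifier "mountain".
Assembled: [[[noon box] [reed bridge]] [mountain herder]].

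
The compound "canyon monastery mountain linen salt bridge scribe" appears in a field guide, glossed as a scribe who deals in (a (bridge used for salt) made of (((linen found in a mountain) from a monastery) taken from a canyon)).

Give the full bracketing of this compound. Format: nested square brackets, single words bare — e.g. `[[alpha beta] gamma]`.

[[[canyon [monastery [mountain linen]]] [salt bridge]] scribe]

At the top level: head "scribe"; modifier "canyon monastery mountain linen salt bridge".
"canyon monastery mountain linen salt bridge" → head "bridge" (specifically "salt bridge"), modifier "canyon monastery mountain linen".
"canyon monastery mountain linen" → head "linen" (specifically "monastery mountain linen"), modifier "canyon".
"monastery mountain linen" → head "linen" (specifically "mountain linen"), modifier "monastery".
"mountain linen" → head "linen", modifier "mountain".
"salt bridge" → head "bridge", modifier "salt".
Putting it together: [[[canyon [monastery [mountain linen]]] [salt bridge]] scribe].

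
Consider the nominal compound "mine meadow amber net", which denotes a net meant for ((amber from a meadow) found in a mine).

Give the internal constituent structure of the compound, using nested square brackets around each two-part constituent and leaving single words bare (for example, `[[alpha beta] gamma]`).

[[mine [meadow amber]] net]

At the top level: head "net"; modifier "mine meadow amber".
Within "mine meadow amber", the head is "amber" (specifically "meadow amber") and the modifier is "mine".
Within "meadow amber", the head is "amber" and the modifier is "meadow".
So the structure is [[mine [meadow amber]] net].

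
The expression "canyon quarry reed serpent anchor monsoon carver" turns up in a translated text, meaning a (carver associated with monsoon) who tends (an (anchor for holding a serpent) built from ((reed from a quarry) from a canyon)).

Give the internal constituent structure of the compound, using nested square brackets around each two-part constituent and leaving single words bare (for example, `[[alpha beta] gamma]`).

Overall it is a kind of carver (specifically "monsoon carver"); the modifier is "canyon quarry reed serpent anchor".
"canyon quarry reed serpent anchor" → head "anchor" (specifically "serpent anchor"), modifier "canyon quarry reed".
"canyon quarry reed" → head "reed" (specifically "quarry reed"), modifier "canyon".
"quarry reed" → head "reed", modifier "quarry".
"serpent anchor" → head "anchor", modifier "serpent".
"monsoon carver" → head "carver", modifier "monsoon".
Putting it together: [[[canyon [quarry reed]] [serpent anchor]] [monsoon carver]].

[[[canyon [quarry reed]] [serpent anchor]] [monsoon carver]]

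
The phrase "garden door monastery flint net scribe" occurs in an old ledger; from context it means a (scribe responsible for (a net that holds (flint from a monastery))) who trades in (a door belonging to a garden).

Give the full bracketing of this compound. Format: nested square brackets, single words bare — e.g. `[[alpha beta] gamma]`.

[[garden door] [[[monastery flint] net] scribe]]

Overall it is a kind of scribe (specifically "monastery flint net scribe"); the modifier is "garden door".
Inside "garden door": head "door", modifier "garden".
Inside "monastery flint net scribe": head "scribe", modifier "monastery flint net".
Inside "monastery flint net": head "net", modifier "monastery flint".
Inside "monastery flint": head "flint", modifier "monastery".
Putting it together: [[garden door] [[[monastery flint] net] scribe]].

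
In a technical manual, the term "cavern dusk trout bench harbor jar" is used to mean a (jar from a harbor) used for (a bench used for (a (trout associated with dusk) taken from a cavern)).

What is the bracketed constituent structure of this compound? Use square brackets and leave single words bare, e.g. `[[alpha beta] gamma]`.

Overall it is a kind of jar (specifically "harbor jar"); the modifier is "cavern dusk trout bench".
Within "cavern dusk trout bench", the head is "bench" and the modifier is "cavern dusk trout".
Within "cavern dusk trout", the head is "trout" (specifically "dusk trout") and the modifier is "cavern".
Within "dusk trout", the head is "trout" and the modifier is "dusk".
Within "harbor jar", the head is "jar" and the modifier is "harbor".
Putting it together: [[[cavern [dusk trout]] bench] [harbor jar]].

[[[cavern [dusk trout]] bench] [harbor jar]]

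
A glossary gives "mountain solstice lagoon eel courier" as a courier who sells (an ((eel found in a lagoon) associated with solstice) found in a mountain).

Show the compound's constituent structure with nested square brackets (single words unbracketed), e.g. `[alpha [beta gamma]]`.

[[mountain [solstice [lagoon eel]]] courier]

The outermost head in the paraphrase is "courier", modified by "mountain solstice lagoon eel".
Inside "mountain solstice lagoon eel": head "eel" (specifically "solstice lagoon eel"), modifier "mountain".
Inside "solstice lagoon eel": head "eel" (specifically "lagoon eel"), modifier "solstice".
Inside "lagoon eel": head "eel", modifier "lagoon".
So the structure is [[mountain [solstice [lagoon eel]]] courier].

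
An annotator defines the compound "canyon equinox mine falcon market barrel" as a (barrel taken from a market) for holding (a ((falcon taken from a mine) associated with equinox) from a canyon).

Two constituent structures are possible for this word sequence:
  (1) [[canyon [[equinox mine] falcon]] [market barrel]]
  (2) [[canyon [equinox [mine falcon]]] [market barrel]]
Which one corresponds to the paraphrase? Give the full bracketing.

[[canyon [equinox [mine falcon]]] [market barrel]]

The paraphrase's head is the "barrel" part ("market barrel"); its modifier is "canyon equinox mine falcon".
That top-level split, carried through the inner groups, gives [[canyon [equinox [mine falcon]]] [market barrel]].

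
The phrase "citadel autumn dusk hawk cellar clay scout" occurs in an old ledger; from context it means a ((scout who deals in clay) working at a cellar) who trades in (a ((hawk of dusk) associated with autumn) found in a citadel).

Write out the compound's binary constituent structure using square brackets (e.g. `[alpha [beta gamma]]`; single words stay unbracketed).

[[citadel [autumn [dusk hawk]]] [cellar [clay scout]]]

At the top level: head "scout" (specifically "cellar clay scout"); modifier "citadel autumn dusk hawk".
Inside "citadel autumn dusk hawk": head "hawk" (specifically "autumn dusk hawk"), modifier "citadel".
Inside "autumn dusk hawk": head "hawk" (specifically "dusk hawk"), modifier "autumn".
Inside "dusk hawk": head "hawk", modifier "dusk".
Inside "cellar clay scout": head "scout" (specifically "clay scout"), modifier "cellar".
Inside "clay scout": head "scout", modifier "clay".
Putting it together: [[citadel [autumn [dusk hawk]]] [cellar [clay scout]]].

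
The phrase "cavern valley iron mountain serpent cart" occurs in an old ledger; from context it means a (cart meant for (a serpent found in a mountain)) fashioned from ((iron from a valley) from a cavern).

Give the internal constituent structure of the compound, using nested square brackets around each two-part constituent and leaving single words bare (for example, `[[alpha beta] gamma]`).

[[cavern [valley iron]] [[mountain serpent] cart]]

Whole compound: head "cart" (specifically "mountain serpent cart"), modifier "cavern valley iron".
Within "cavern valley iron", the head is "iron" (specifically "valley iron") and the modifier is "cavern".
Within "valley iron", the head is "iron" and the modifier is "valley".
Within "mountain serpent cart", the head is "cart" and the modifier is "mountain serpent".
Within "mountain serpent", the head is "serpent" and the modifier is "mountain".
Putting it together: [[cavern [valley iron]] [[mountain serpent] cart]].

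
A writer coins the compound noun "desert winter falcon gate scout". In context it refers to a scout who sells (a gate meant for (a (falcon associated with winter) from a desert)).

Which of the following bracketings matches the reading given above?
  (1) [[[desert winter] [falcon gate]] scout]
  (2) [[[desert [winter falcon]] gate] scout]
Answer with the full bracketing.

[[[desert [winter falcon]] gate] scout]

The paraphrase's head is the "scout" part ("scout"); its modifier is "desert winter falcon gate".
That top-level split, carried through the inner groups, gives [[[desert [winter falcon]] gate] scout].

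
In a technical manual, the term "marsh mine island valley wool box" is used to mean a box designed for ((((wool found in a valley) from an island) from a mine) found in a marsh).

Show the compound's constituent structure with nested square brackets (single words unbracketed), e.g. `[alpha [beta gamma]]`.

[[marsh [mine [island [valley wool]]]] box]

Whole compound: head "box", modifier "marsh mine island valley wool".
"marsh mine island valley wool" → head "wool" (specifically "mine island valley wool"), modifier "marsh".
"mine island valley wool" → head "wool" (specifically "island valley wool"), modifier "mine".
"island valley wool" → head "wool" (specifically "valley wool"), modifier "island".
"valley wool" → head "wool", modifier "valley".
Assembled: [[marsh [mine [island [valley wool]]]] box].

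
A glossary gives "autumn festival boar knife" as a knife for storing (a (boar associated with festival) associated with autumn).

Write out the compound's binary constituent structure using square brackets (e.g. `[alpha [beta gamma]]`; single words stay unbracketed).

[[autumn [festival boar]] knife]

The outermost head in the paraphrase is "knife", modified by "autumn festival boar".
Inside "autumn festival boar": head "boar" (specifically "festival boar"), modifier "autumn".
Inside "festival boar": head "boar", modifier "festival".
Putting it together: [[autumn [festival boar]] knife].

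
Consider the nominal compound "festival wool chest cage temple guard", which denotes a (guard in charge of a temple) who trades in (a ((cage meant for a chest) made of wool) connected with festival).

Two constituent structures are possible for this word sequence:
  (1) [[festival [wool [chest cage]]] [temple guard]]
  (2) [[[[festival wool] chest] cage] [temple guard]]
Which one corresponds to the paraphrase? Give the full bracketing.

The paraphrase's head is the "guard" part ("temple guard"); its modifier is "festival wool chest cage".
That top-level split, carried through the inner groups, gives [[festival [wool [chest cage]]] [temple guard]].

[[festival [wool [chest cage]]] [temple guard]]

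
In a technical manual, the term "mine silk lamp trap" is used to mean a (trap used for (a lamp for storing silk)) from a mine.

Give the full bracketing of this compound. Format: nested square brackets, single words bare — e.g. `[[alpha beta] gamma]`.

The outermost head in the paraphrase is "trap" (specifically "silk lamp trap"), modified by "mine".
Inside "silk lamp trap": head "trap", modifier "silk lamp".
Inside "silk lamp": head "lamp", modifier "silk".
So the structure is [mine [[silk lamp] trap]].

[mine [[silk lamp] trap]]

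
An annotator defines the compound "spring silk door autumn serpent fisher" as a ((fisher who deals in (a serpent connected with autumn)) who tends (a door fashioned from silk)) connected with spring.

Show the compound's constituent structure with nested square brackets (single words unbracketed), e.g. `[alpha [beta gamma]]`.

The outermost head in the paraphrase is "fisher" (specifically "silk door autumn serpent fisher"), modified by "spring".
Inside "silk door autumn serpent fisher": head "fisher" (specifically "autumn serpent fisher"), modifier "silk door".
Inside "silk door": head "door", modifier "silk".
Inside "autumn serpent fisher": head "fisher", modifier "autumn serpent".
Inside "autumn serpent": head "serpent", modifier "autumn".
So the structure is [spring [[silk door] [[autumn serpent] fisher]]].

[spring [[silk door] [[autumn serpent] fisher]]]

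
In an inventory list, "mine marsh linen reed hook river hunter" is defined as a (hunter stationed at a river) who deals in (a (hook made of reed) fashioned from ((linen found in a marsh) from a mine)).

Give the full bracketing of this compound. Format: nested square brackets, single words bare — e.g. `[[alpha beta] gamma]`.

Overall it is a kind of hunter (specifically "river hunter"); the modifier is "mine marsh linen reed hook".
"mine marsh linen reed hook" → head "hook" (specifically "reed hook"), modifier "mine marsh linen".
"mine marsh linen" → head "linen" (specifically "marsh linen"), modifier "mine".
"marsh linen" → head "linen", modifier "marsh".
"reed hook" → head "hook", modifier "reed".
"river hunter" → head "hunter", modifier "river".
Assembled: [[[mine [marsh linen]] [reed hook]] [river hunter]].

[[[mine [marsh linen]] [reed hook]] [river hunter]]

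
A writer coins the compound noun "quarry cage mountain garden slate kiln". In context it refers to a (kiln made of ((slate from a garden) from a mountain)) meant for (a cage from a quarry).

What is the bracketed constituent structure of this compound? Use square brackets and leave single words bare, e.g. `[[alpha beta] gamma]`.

At the top level: head "kiln" (specifically "mountain garden slate kiln"); modifier "quarry cage".
Within "quarry cage", the head is "cage" and the modifier is "quarry".
Within "mountain garden slate kiln", the head is "kiln" and the modifier is "mountain garden slate".
Within "mountain garden slate", the head is "slate" (specifically "garden slate") and the modifier is "mountain".
Within "garden slate", the head is "slate" and the modifier is "garden".
Putting it together: [[quarry cage] [[mountain [garden slate]] kiln]].

[[quarry cage] [[mountain [garden slate]] kiln]]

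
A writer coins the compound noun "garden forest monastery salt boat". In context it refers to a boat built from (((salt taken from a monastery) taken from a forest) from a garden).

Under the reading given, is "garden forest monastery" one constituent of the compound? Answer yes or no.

The top-level split is [garden forest monastery salt] [boat]; the full structure is [[garden [forest [monastery salt]]] boat].
"garden forest monastery" straddles a constituent boundary, so it is not a single unit.

no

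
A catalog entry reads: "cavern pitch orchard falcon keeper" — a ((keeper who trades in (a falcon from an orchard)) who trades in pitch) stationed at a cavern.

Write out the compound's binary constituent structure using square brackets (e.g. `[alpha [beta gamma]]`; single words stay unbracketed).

The outermost head in the paraphrase is "keeper" (specifically "pitch orchard falcon keeper"), modified by "cavern".
Inside "pitch orchard falcon keeper": head "keeper" (specifically "orchard falcon keeper"), modifier "pitch".
Inside "orchard falcon keeper": head "keeper", modifier "orchard falcon".
Inside "orchard falcon": head "falcon", modifier "orchard".
Assembled: [cavern [pitch [[orchard falcon] keeper]]].

[cavern [pitch [[orchard falcon] keeper]]]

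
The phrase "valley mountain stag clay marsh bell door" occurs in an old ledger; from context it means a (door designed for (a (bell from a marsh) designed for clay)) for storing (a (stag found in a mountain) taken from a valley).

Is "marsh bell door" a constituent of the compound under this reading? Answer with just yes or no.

no

The top-level split is [valley mountain stag] [clay marsh bell door]; the full structure is [[valley [mountain stag]] [[clay [marsh bell]] door]].
"marsh bell door" straddles a constituent boundary, so it is not a single unit.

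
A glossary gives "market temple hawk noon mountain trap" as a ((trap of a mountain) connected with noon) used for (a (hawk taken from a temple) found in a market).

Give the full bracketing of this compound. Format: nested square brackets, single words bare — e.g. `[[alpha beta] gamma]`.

[[market [temple hawk]] [noon [mountain trap]]]

The outermost head in the paraphrase is "trap" (specifically "noon mountain trap"), modified by "market temple hawk".
"market temple hawk" → head "hawk" (specifically "temple hawk"), modifier "market".
"temple hawk" → head "hawk", modifier "temple".
"noon mountain trap" → head "trap" (specifically "mountain trap"), modifier "noon".
"mountain trap" → head "trap", modifier "mountain".
So the structure is [[market [temple hawk]] [noon [mountain trap]]].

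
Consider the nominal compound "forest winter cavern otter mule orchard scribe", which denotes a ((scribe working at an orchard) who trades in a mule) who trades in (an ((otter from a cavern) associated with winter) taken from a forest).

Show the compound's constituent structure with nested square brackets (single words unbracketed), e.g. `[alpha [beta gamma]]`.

The outermost head in the paraphrase is "scribe" (specifically "mule orchard scribe"), modified by "forest winter cavern otter".
Within "forest winter cavern otter", the head is "otter" (specifically "winter cavern otter") and the modifier is "forest".
Within "winter cavern otter", the head is "otter" (specifically "cavern otter") and the modifier is "winter".
Within "cavern otter", the head is "otter" and the modifier is "cavern".
Within "mule orchard scribe", the head is "scribe" (specifically "orchard scribe") and the modifier is "mule".
Within "orchard scribe", the head is "scribe" and the modifier is "orchard".
So the structure is [[forest [winter [cavern otter]]] [mule [orchard scribe]]].

[[forest [winter [cavern otter]]] [mule [orchard scribe]]]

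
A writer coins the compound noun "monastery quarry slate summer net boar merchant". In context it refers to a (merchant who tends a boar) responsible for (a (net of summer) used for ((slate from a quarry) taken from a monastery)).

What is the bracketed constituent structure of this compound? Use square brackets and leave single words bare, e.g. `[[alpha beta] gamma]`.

[[[monastery [quarry slate]] [summer net]] [boar merchant]]

At the top level: head "merchant" (specifically "boar merchant"); modifier "monastery quarry slate summer net".
"monastery quarry slate summer net" → head "net" (specifically "summer net"), modifier "monastery quarry slate".
"monastery quarry slate" → head "slate" (specifically "quarry slate"), modifier "monastery".
"quarry slate" → head "slate", modifier "quarry".
"summer net" → head "net", modifier "summer".
"boar merchant" → head "merchant", modifier "boar".
Putting it together: [[[monastery [quarry slate]] [summer net]] [boar merchant]].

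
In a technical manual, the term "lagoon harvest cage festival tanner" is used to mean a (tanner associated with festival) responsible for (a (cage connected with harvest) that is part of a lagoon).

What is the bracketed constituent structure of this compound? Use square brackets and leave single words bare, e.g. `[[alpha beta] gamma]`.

Whole compound: head "tanner" (specifically "festival tanner"), modifier "lagoon harvest cage".
"lagoon harvest cage" → head "cage" (specifically "harvest cage"), modifier "lagoon".
"harvest cage" → head "cage", modifier "harvest".
"festival tanner" → head "tanner", modifier "festival".
Assembled: [[lagoon [harvest cage]] [festival tanner]].

[[lagoon [harvest cage]] [festival tanner]]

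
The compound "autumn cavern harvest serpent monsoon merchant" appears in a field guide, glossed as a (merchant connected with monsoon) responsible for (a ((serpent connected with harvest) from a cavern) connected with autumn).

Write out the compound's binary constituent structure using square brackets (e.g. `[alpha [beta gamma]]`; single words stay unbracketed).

[[autumn [cavern [harvest serpent]]] [monsoon merchant]]

Overall it is a kind of merchant (specifically "monsoon merchant"); the modifier is "autumn cavern harvest serpent".
Within "autumn cavern harvest serpent", the head is "serpent" (specifically "cavern harvest serpent") and the modifier is "autumn".
Within "cavern harvest serpent", the head is "serpent" (specifically "harvest serpent") and the modifier is "cavern".
Within "harvest serpent", the head is "serpent" and the modifier is "harvest".
Within "monsoon merchant", the head is "merchant" and the modifier is "monsoon".
Putting it together: [[autumn [cavern [harvest serpent]]] [monsoon merchant]].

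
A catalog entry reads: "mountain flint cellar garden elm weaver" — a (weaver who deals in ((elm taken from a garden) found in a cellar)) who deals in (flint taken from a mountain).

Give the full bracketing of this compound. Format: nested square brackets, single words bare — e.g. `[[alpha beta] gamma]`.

[[mountain flint] [[cellar [garden elm]] weaver]]

The outermost head in the paraphrase is "weaver" (specifically "cellar garden elm weaver"), modified by "mountain flint".
Inside "mountain flint": head "flint", modifier "mountain".
Inside "cellar garden elm weaver": head "weaver", modifier "cellar garden elm".
Inside "cellar garden elm": head "elm" (specifically "garden elm"), modifier "cellar".
Inside "garden elm": head "elm", modifier "garden".
So the structure is [[mountain flint] [[cellar [garden elm]] weaver]].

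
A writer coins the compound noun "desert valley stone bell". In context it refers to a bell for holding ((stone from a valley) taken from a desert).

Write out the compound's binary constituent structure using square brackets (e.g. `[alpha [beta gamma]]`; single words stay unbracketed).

[[desert [valley stone]] bell]

The outermost head in the paraphrase is "bell", modified by "desert valley stone".
"desert valley stone" → head "stone" (specifically "valley stone"), modifier "desert".
"valley stone" → head "stone", modifier "valley".
So the structure is [[desert [valley stone]] bell].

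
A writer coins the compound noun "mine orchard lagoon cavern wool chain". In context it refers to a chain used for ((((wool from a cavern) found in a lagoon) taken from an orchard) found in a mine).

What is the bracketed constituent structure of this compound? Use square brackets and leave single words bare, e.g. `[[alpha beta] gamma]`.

The outermost head in the paraphrase is "chain", modified by "mine orchard lagoon cavern wool".
Inside "mine orchard lagoon cavern wool": head "wool" (specifically "orchard lagoon cavern wool"), modifier "mine".
Inside "orchard lagoon cavern wool": head "wool" (specifically "lagoon cavern wool"), modifier "orchard".
Inside "lagoon cavern wool": head "wool" (specifically "cavern wool"), modifier "lagoon".
Inside "cavern wool": head "wool", modifier "cavern".
Putting it together: [[mine [orchard [lagoon [cavern wool]]]] chain].

[[mine [orchard [lagoon [cavern wool]]]] chain]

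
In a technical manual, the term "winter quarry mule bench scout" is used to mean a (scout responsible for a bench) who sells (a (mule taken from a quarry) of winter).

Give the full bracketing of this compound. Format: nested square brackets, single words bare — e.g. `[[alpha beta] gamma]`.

At the top level: head "scout" (specifically "bench scout"); modifier "winter quarry mule".
Inside "winter quarry mule": head "mule" (specifically "quarry mule"), modifier "winter".
Inside "quarry mule": head "mule", modifier "quarry".
Inside "bench scout": head "scout", modifier "bench".
So the structure is [[winter [quarry mule]] [bench scout]].

[[winter [quarry mule]] [bench scout]]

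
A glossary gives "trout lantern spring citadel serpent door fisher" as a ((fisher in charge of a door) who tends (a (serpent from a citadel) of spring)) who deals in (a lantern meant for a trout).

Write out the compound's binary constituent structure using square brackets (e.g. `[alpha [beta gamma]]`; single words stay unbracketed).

At the top level: head "fisher" (specifically "spring citadel serpent door fisher"); modifier "trout lantern".
"trout lantern" → head "lantern", modifier "trout".
"spring citadel serpent door fisher" → head "fisher" (specifically "door fisher"), modifier "spring citadel serpent".
"spring citadel serpent" → head "serpent" (specifically "citadel serpent"), modifier "spring".
"citadel serpent" → head "serpent", modifier "citadel".
"door fisher" → head "fisher", modifier "door".
Putting it together: [[trout lantern] [[spring [citadel serpent]] [door fisher]]].

[[trout lantern] [[spring [citadel serpent]] [door fisher]]]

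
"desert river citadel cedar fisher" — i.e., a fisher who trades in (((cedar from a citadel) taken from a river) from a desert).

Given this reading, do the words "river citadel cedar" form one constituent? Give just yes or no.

yes

The paraphrase groups the words so that "river citadel cedar" is one unit: it corresponds to a single parenthesized sub-phrase.
The full structure is [[desert [river [citadel cedar]]] fisher], in which [river citadel cedar] is a constituent.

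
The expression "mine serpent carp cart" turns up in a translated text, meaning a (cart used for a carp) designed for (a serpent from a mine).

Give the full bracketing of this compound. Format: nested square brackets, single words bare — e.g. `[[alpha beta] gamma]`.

[[mine serpent] [carp cart]]

Whole compound: head "cart" (specifically "carp cart"), modifier "mine serpent".
Inside "mine serpent": head "serpent", modifier "mine".
Inside "carp cart": head "cart", modifier "carp".
Putting it together: [[mine serpent] [carp cart]].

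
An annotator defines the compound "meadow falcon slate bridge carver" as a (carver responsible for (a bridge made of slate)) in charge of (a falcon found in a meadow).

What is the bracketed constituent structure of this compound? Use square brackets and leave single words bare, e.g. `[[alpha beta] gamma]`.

Whole compound: head "carver" (specifically "slate bridge carver"), modifier "meadow falcon".
Inside "meadow falcon": head "falcon", modifier "meadow".
Inside "slate bridge carver": head "carver", modifier "slate bridge".
Inside "slate bridge": head "bridge", modifier "slate".
Assembled: [[meadow falcon] [[slate bridge] carver]].

[[meadow falcon] [[slate bridge] carver]]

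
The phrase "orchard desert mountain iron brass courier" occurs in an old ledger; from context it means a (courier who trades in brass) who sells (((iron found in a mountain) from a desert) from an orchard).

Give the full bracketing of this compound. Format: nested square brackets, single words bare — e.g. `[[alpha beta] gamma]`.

Overall it is a kind of courier (specifically "brass courier"); the modifier is "orchard desert mountain iron".
Within "orchard desert mountain iron", the head is "iron" (specifically "desert mountain iron") and the modifier is "orchard".
Within "desert mountain iron", the head is "iron" (specifically "mountain iron") and the modifier is "desert".
Within "mountain iron", the head is "iron" and the modifier is "mountain".
Within "brass courier", the head is "courier" and the modifier is "brass".
So the structure is [[orchard [desert [mountain iron]]] [brass courier]].

[[orchard [desert [mountain iron]]] [brass courier]]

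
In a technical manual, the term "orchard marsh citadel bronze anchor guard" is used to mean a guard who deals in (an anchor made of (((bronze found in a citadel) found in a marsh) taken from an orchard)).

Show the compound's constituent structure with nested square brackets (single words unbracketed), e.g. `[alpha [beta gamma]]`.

[[[orchard [marsh [citadel bronze]]] anchor] guard]

The outermost head in the paraphrase is "guard", modified by "orchard marsh citadel bronze anchor".
Within "orchard marsh citadel bronze anchor", the head is "anchor" and the modifier is "orchard marsh citadel bronze".
Within "orchard marsh citadel bronze", the head is "bronze" (specifically "marsh citadel bronze") and the modifier is "orchard".
Within "marsh citadel bronze", the head is "bronze" (specifically "citadel bronze") and the modifier is "marsh".
Within "citadel bronze", the head is "bronze" and the modifier is "citadel".
Assembled: [[[orchard [marsh [citadel bronze]]] anchor] guard].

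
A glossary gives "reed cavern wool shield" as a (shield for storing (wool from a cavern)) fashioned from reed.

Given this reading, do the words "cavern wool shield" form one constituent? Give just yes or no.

The paraphrase groups the words so that "cavern wool shield" is one unit: it corresponds to a single parenthesized sub-phrase.
The full structure is [reed [[cavern wool] shield]], in which [cavern wool shield] is a constituent.

yes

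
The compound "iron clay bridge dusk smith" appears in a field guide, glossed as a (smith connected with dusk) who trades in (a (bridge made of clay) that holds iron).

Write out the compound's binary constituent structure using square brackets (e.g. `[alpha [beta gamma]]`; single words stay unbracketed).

Whole compound: head "smith" (specifically "dusk smith"), modifier "iron clay bridge".
Within "iron clay bridge", the head is "bridge" (specifically "clay bridge") and the modifier is "iron".
Within "clay bridge", the head is "bridge" and the modifier is "clay".
Within "dusk smith", the head is "smith" and the modifier is "dusk".
So the structure is [[iron [clay bridge]] [dusk smith]].

[[iron [clay bridge]] [dusk smith]]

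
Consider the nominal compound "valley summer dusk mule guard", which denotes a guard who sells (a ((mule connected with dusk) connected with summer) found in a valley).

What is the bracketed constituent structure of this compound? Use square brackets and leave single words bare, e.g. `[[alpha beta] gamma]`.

The outermost head in the paraphrase is "guard", modified by "valley summer dusk mule".
Inside "valley summer dusk mule": head "mule" (specifically "summer dusk mule"), modifier "valley".
Inside "summer dusk mule": head "mule" (specifically "dusk mule"), modifier "summer".
Inside "dusk mule": head "mule", modifier "dusk".
Assembled: [[valley [summer [dusk mule]]] guard].

[[valley [summer [dusk mule]]] guard]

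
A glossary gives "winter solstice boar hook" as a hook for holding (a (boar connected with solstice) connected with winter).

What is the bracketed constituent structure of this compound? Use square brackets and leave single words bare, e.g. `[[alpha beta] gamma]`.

At the top level: head "hook"; modifier "winter solstice boar".
Inside "winter solstice boar": head "boar" (specifically "solstice boar"), modifier "winter".
Inside "solstice boar": head "boar", modifier "solstice".
So the structure is [[winter [solstice boar]] hook].

[[winter [solstice boar]] hook]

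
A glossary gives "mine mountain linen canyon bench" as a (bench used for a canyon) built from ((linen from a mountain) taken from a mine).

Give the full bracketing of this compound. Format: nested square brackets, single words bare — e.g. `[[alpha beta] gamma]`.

[[mine [mountain linen]] [canyon bench]]

The outermost head in the paraphrase is "bench" (specifically "canyon bench"), modified by "mine mountain linen".
Inside "mine mountain linen": head "linen" (specifically "mountain linen"), modifier "mine".
Inside "mountain linen": head "linen", modifier "mountain".
Inside "canyon bench": head "bench", modifier "canyon".
Putting it together: [[mine [mountain linen]] [canyon bench]].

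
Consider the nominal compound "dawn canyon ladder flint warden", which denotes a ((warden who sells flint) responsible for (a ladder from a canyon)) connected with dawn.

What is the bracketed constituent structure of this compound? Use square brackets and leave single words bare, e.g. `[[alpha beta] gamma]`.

The outermost head in the paraphrase is "warden" (specifically "canyon ladder flint warden"), modified by "dawn".
"canyon ladder flint warden" → head "warden" (specifically "flint warden"), modifier "canyon ladder".
"canyon ladder" → head "ladder", modifier "canyon".
"flint warden" → head "warden", modifier "flint".
Assembled: [dawn [[canyon ladder] [flint warden]]].

[dawn [[canyon ladder] [flint warden]]]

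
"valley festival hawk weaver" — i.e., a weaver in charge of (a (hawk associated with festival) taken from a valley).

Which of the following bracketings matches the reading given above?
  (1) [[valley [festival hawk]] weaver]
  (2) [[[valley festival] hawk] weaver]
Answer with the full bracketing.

[[valley [festival hawk]] weaver]

The paraphrase's head is the "weaver" part ("weaver"); its modifier is "valley festival hawk".
That top-level split, carried through the inner groups, gives [[valley [festival hawk]] weaver].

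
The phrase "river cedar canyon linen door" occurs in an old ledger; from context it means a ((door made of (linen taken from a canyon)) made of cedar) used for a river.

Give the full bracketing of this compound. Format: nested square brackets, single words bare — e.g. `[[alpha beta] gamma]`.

[river [cedar [[canyon linen] door]]]

At the top level: head "door" (specifically "cedar canyon linen door"); modifier "river".
"cedar canyon linen door" → head "door" (specifically "canyon linen door"), modifier "cedar".
"canyon linen door" → head "door", modifier "canyon linen".
"canyon linen" → head "linen", modifier "canyon".
Assembled: [river [cedar [[canyon linen] door]]].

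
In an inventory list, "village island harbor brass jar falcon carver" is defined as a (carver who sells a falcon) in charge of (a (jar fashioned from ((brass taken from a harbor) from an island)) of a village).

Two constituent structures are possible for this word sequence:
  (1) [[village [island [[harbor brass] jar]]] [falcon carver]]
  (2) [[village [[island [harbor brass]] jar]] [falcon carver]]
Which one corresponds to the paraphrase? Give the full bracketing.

[[village [[island [harbor brass]] jar]] [falcon carver]]

The paraphrase's head is the "carver" part ("falcon carver"); its modifier is "village island harbor brass jar".
That top-level split, carried through the inner groups, gives [[village [[island [harbor brass]] jar]] [falcon carver]].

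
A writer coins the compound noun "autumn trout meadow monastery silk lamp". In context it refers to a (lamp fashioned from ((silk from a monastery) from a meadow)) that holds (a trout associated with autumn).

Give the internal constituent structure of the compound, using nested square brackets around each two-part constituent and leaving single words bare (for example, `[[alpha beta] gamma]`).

[[autumn trout] [[meadow [monastery silk]] lamp]]

The outermost head in the paraphrase is "lamp" (specifically "meadow monastery silk lamp"), modified by "autumn trout".
Within "autumn trout", the head is "trout" and the modifier is "autumn".
Within "meadow monastery silk lamp", the head is "lamp" and the modifier is "meadow monastery silk".
Within "meadow monastery silk", the head is "silk" (specifically "monastery silk") and the modifier is "meadow".
Within "monastery silk", the head is "silk" and the modifier is "monastery".
So the structure is [[autumn trout] [[meadow [monastery silk]] lamp]].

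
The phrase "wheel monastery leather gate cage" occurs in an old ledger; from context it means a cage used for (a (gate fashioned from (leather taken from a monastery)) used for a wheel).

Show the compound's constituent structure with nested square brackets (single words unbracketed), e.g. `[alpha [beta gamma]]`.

[[wheel [[monastery leather] gate]] cage]

The outermost head in the paraphrase is "cage", modified by "wheel monastery leather gate".
Inside "wheel monastery leather gate": head "gate" (specifically "monastery leather gate"), modifier "wheel".
Inside "monastery leather gate": head "gate", modifier "monastery leather".
Inside "monastery leather": head "leather", modifier "monastery".
Assembled: [[wheel [[monastery leather] gate]] cage].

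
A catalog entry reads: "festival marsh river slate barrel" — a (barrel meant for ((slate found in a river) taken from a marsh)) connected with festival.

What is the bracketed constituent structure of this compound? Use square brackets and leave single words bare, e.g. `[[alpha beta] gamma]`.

The outermost head in the paraphrase is "barrel" (specifically "marsh river slate barrel"), modified by "festival".
Within "marsh river slate barrel", the head is "barrel" and the modifier is "marsh river slate".
Within "marsh river slate", the head is "slate" (specifically "river slate") and the modifier is "marsh".
Within "river slate", the head is "slate" and the modifier is "river".
Putting it together: [festival [[marsh [river slate]] barrel]].

[festival [[marsh [river slate]] barrel]]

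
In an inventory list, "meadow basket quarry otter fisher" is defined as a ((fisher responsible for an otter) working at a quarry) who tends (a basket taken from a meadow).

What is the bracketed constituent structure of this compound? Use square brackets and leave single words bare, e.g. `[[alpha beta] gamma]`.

[[meadow basket] [quarry [otter fisher]]]

Whole compound: head "fisher" (specifically "quarry otter fisher"), modifier "meadow basket".
"meadow basket" → head "basket", modifier "meadow".
"quarry otter fisher" → head "fisher" (specifically "otter fisher"), modifier "quarry".
"otter fisher" → head "fisher", modifier "otter".
Assembled: [[meadow basket] [quarry [otter fisher]]].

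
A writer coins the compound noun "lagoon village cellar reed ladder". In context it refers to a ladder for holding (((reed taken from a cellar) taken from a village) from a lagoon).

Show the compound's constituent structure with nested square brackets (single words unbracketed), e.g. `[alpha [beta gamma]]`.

Overall it is a kind of ladder; the modifier is "lagoon village cellar reed".
Inside "lagoon village cellar reed": head "reed" (specifically "village cellar reed"), modifier "lagoon".
Inside "village cellar reed": head "reed" (specifically "cellar reed"), modifier "village".
Inside "cellar reed": head "reed", modifier "cellar".
Putting it together: [[lagoon [village [cellar reed]]] ladder].

[[lagoon [village [cellar reed]]] ladder]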